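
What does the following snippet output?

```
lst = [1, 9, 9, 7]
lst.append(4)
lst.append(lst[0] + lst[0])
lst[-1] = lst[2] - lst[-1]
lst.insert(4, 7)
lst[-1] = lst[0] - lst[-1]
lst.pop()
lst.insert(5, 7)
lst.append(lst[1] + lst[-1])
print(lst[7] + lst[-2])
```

17

append 4 → [1, 9, 9, 7, 4]
append lst[0]+lst[0] = 1+1 = 2 → [1, 9, 9, 7, 4, 2]
lst[-1] = lst[2]-lst[-1] = 9-2 = 7 → [1, 9, 9, 7, 4, 7]
insert 7 at 4 → [1, 9, 9, 7, 7, 4, 7]
lst[-1] = lst[0]-lst[-1] = 1-7 = -6 → [1, 9, 9, 7, 7, 4, -6]
pop() removes -6 → [1, 9, 9, 7, 7, 4]
insert 7 at 5 → [1, 9, 9, 7, 7, 7, 4]
append lst[1]+lst[-1] = 9+4 = 13 → [1, 9, 9, 7, 7, 7, 4, 13]
lst[7]+lst[-2] = 13+4 = 17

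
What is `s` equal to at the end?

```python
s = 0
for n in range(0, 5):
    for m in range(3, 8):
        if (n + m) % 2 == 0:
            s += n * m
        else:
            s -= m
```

n=0,m=3: odd sum, s = 0-3 = -3
n=0,m=4: even sum, s = (-3)+0 = -3
n=0,m=5: odd sum, s = (-3)-5 = -8
n=0,m=6: even sum, s = (-8)+0 = -8
n=0,m=7: odd sum, s = (-8)-7 = -15
n=1,m=3: even sum, s = (-15)+3 = -12
n=1,m=4: odd sum, s = (-12)-4 = -16
n=1,m=5: even sum, s = (-16)+5 = -11
n=1,m=6: odd sum, s = (-11)-6 = -17
n=1,m=7: even sum, s = (-17)+7 = -10
n=2,m=3: odd sum, s = (-10)-3 = -13
n=2,m=4: even sum, s = (-13)+8 = -5
n=2,m=5: odd sum, s = (-5)-5 = -10
n=2,m=6: even sum, s = (-10)+12 = 2
n=2,m=7: odd sum, s = 2-7 = -5
n=3,m=3: even sum, s = (-5)+9 = 4
n=3,m=4: odd sum, s = 4-4 = 0
n=3,m=5: even sum, s = 0+15 = 15
n=3,m=6: odd sum, s = 15-6 = 9
n=3,m=7: even sum, s = 9+21 = 30
n=4,m=3: odd sum, s = 30-3 = 27
n=4,m=4: even sum, s = 27+16 = 43
n=4,m=5: odd sum, s = 43-5 = 38
n=4,m=6: even sum, s = 38+24 = 62
n=4,m=7: odd sum, s = 62-7 = 55

55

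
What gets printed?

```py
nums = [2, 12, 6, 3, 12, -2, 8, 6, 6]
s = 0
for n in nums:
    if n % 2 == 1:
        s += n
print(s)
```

3

n=2: not odd
n=12: not odd
n=6: not odd
n=3: odd, s = 0+3 = 3
n=12: not odd
n=-2: not odd
n=8: not odd
n=6: not odd
n=6: not odd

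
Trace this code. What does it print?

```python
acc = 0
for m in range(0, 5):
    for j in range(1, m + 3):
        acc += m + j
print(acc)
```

105

m=0,j=1: acc = 0+1 = 1
m=0,j=2: acc = 1+2 = 3
m=1,j=1: acc = 3+2 = 5
m=1,j=2: acc = 5+3 = 8
m=1,j=3: acc = 8+4 = 12
m=2,j=1: acc = 12+3 = 15
m=2,j=2: acc = 15+4 = 19
m=2,j=3: acc = 19+5 = 24
m=2,j=4: acc = 24+6 = 30
m=3,j=1: acc = 30+4 = 34
m=3,j=2: acc = 34+5 = 39
m=3,j=3: acc = 39+6 = 45
m=3,j=4: acc = 45+7 = 52
m=3,j=5: acc = 52+8 = 60
m=4,j=1: acc = 60+5 = 65
m=4,j=2: acc = 65+6 = 71
m=4,j=3: acc = 71+7 = 78
m=4,j=4: acc = 78+8 = 86
m=4,j=5: acc = 86+9 = 95
m=4,j=6: acc = 95+10 = 105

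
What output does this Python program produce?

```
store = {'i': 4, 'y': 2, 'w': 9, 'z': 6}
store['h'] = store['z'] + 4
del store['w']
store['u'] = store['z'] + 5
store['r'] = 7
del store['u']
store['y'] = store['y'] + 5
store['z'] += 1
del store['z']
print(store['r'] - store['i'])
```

store['h'] = store['z']+4 = 10 → {'i': 4, 'y': 2, 'w': 9, 'z': 6, 'h': 10}
del 'w' → {'i': 4, 'y': 2, 'z': 6, 'h': 10}
store['u'] = store['z']+5 = 11 → {'i': 4, 'y': 2, 'z': 6, 'h': 10, 'u': 11}
store['r'] = 7 → {'i': 4, 'y': 2, 'z': 6, 'h': 10, 'u': 11, 'r': 7}
del 'u' → {'i': 4, 'y': 2, 'z': 6, 'h': 10, 'r': 7}
store['y'] = store['y']+5 = 7 → {'i': 4, 'y': 7, 'z': 6, 'h': 10, 'r': 7}
store['z'] = 6+1 = 7 → {'i': 4, 'y': 7, 'z': 7, 'h': 10, 'r': 7}
del 'z' → {'i': 4, 'y': 7, 'h': 10, 'r': 7}
store['r']-store['i'] = 7-4 = 3

3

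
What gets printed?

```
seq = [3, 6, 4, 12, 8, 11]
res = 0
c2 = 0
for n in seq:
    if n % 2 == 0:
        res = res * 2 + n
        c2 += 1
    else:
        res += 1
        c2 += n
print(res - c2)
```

95

n=3: not even, res = 0+1 = 1; c2=3
n=6: even, res = 1*2+6 = 8; c2=4
n=4: even, res = 8*2+4 = 20; c2=5
n=12: even, res = 20*2+12 = 52; c2=6
n=8: even, res = 52*2+8 = 112; c2=7
n=11: not even, res = 112+1 = 113; c2=18
res-c2 = 113-18 = 95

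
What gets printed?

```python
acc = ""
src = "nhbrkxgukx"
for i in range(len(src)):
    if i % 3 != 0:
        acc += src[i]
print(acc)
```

i=0: skip
i=1: add 'h' → 'h'
i=2: add 'b' → 'hb'
i=3: skip
i=4: add 'k' → 'hbk'
i=5: add 'x' → 'hbkx'
i=6: skip
i=7: add 'u' → 'hbkxu'
i=8: add 'k' → 'hbkxuk'
i=9: skip

hbkxuk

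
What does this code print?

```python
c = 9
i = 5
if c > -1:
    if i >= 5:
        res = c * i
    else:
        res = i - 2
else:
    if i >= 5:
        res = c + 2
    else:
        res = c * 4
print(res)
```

45

c=9, i=5
c > -1 is True; i >= 5 is True
→ res = c * i = 45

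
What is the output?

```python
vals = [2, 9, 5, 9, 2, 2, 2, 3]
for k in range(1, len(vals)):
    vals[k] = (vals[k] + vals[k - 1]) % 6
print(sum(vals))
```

25

k=1: vals[1] = (9+2)%6 = 5 → [2, 5, 5, 9, 2, 2, 2, 3]
k=2: vals[2] = (5+5)%6 = 4 → [2, 5, 4, 9, 2, 2, 2, 3]
k=3: vals[3] = (9+4)%6 = 1 → [2, 5, 4, 1, 2, 2, 2, 3]
k=4: vals[4] = (2+1)%6 = 3 → [2, 5, 4, 1, 3, 2, 2, 3]
k=5: vals[5] = (2+3)%6 = 5 → [2, 5, 4, 1, 3, 5, 2, 3]
k=6: vals[6] = (2+5)%6 = 1 → [2, 5, 4, 1, 3, 5, 1, 3]
k=7: vals[7] = (3+1)%6 = 4 → [2, 5, 4, 1, 3, 5, 1, 4]
sum = 25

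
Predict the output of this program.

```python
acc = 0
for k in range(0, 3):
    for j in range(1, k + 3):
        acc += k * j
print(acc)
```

k=0,j=1: acc = 0+0 = 0
k=0,j=2: acc = 0+0 = 0
k=1,j=1: acc = 0+1 = 1
k=1,j=2: acc = 1+2 = 3
k=1,j=3: acc = 3+3 = 6
k=2,j=1: acc = 6+2 = 8
k=2,j=2: acc = 8+4 = 12
k=2,j=3: acc = 12+6 = 18
k=2,j=4: acc = 18+8 = 26

26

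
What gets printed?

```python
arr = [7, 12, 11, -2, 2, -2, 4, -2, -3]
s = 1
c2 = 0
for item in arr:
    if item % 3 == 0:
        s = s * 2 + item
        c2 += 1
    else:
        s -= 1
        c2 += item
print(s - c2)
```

-11

item=7: not %3==0, s = 1-1 = 0; c2=7
item=12: %3==0, s = 0*2+12 = 12; c2=8
item=11: not %3==0, s = 12-1 = 11; c2=19
item=-2: not %3==0, s = 11-1 = 10; c2=17
item=2: not %3==0, s = 10-1 = 9; c2=19
item=-2: not %3==0, s = 9-1 = 8; c2=17
item=4: not %3==0, s = 8-1 = 7; c2=21
item=-2: not %3==0, s = 7-1 = 6; c2=19
item=-3: %3==0, s = 6*2+(-3) = 9; c2=20
s-c2 = 9-20 = -11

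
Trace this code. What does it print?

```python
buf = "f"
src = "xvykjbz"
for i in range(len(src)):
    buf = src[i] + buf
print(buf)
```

i=0: prepend 'x' → 'xf'
i=1: prepend 'v' → 'vxf'
i=2: prepend 'y' → 'yvxf'
i=3: prepend 'k' → 'kyvxf'
i=4: prepend 'j' → 'jkyvxf'
i=5: prepend 'b' → 'bjkyvxf'
i=6: prepend 'z' → 'zbjkyvxf'

zbjkyvxf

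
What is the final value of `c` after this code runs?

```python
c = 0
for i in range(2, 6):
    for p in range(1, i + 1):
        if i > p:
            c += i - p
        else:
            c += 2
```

i=2,p=1: 2>1, c = 0+1 = 1
i=2,p=2: not 2>2, c = 1+2 = 3
i=3,p=1: 3>1, c = 3+2 = 5
i=3,p=2: 3>2, c = 5+1 = 6
i=3,p=3: not 3>3, c = 6+2 = 8
i=4,p=1: 4>1, c = 8+3 = 11
i=4,p=2: 4>2, c = 11+2 = 13
i=4,p=3: 4>3, c = 13+1 = 14
i=4,p=4: not 4>4, c = 14+2 = 16
i=5,p=1: 5>1, c = 16+4 = 20
i=5,p=2: 5>2, c = 20+3 = 23
i=5,p=3: 5>3, c = 23+2 = 25
i=5,p=4: 5>4, c = 25+1 = 26
i=5,p=5: not 5>5, c = 26+2 = 28

28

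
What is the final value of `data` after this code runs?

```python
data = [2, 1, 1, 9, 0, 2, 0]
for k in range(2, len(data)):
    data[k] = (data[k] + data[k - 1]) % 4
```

[2, 1, 2, 3, 3, 1, 1]

k=2: data[2] = (1+1)%4 = 2 → [2, 1, 2, 9, 0, 2, 0]
k=3: data[3] = (9+2)%4 = 3 → [2, 1, 2, 3, 0, 2, 0]
k=4: data[4] = (0+3)%4 = 3 → [2, 1, 2, 3, 3, 2, 0]
k=5: data[5] = (2+3)%4 = 1 → [2, 1, 2, 3, 3, 1, 0]
k=6: data[6] = (0+1)%4 = 1 → [2, 1, 2, 3, 3, 1, 1]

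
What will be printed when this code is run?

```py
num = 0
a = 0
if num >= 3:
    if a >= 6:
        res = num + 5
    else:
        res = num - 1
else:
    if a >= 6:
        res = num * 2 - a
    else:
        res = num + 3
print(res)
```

3

num=0, a=0
num >= 3 is False; a >= 6 is False
→ res = num + 3 = 3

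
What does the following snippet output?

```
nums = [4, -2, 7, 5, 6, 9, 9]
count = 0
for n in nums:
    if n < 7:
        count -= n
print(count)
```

-13

n=4: <7, count = 0-4 = -4
n=-2: <7, count = (-4)-(-2) = -2
n=7: not <7
n=5: <7, count = (-2)-5 = -7
n=6: <7, count = (-7)-6 = -13
n=9: not <7
n=9: not <7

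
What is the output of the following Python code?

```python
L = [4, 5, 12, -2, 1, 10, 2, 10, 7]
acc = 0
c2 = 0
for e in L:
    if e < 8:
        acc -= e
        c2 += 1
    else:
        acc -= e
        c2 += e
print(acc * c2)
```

e=4: <8, acc = 0-4 = -4; c2=1
e=5: <8, acc = (-4)-5 = -9; c2=2
e=12: not <8, acc = (-9)-12 = -21; c2=14
e=-2: <8, acc = (-21)-(-2) = -19; c2=15
e=1: <8, acc = (-19)-1 = -20; c2=16
e=10: not <8, acc = (-20)-10 = -30; c2=26
e=2: <8, acc = (-30)-2 = -32; c2=27
e=10: not <8, acc = (-32)-10 = -42; c2=37
e=7: <8, acc = (-42)-7 = -49; c2=38
acc*c2 = (-49)*38 = -1862

-1862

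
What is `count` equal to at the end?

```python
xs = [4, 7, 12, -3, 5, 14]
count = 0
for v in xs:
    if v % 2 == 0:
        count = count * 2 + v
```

v=4: even, count = 0*2+4 = 4
v=7: not even
v=12: even, count = 4*2+12 = 20
v=-3: not even
v=5: not even
v=14: even, count = 20*2+14 = 54

54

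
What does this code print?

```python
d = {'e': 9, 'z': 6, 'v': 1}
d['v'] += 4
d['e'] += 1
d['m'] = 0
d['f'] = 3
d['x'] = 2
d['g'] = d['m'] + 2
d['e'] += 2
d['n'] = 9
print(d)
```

{'e': 12, 'z': 6, 'v': 5, 'm': 0, 'f': 3, 'x': 2, 'g': 2, 'n': 9}

d['v'] = 1+4 = 5 → {'e': 9, 'z': 6, 'v': 5}
d['e'] = 9+1 = 10 → {'e': 10, 'z': 6, 'v': 5}
d['m'] = 0 → {'e': 10, 'z': 6, 'v': 5, 'm': 0}
d['f'] = 3 → {'e': 10, 'z': 6, 'v': 5, 'm': 0, 'f': 3}
d['x'] = 2 → {'e': 10, 'z': 6, 'v': 5, 'm': 0, 'f': 3, 'x': 2}
d['g'] = d['m']+2 = 2 → {'e': 10, 'z': 6, 'v': 5, 'm': 0, 'f': 3, 'x': 2, 'g': 2}
d['e'] = 10+2 = 12 → {'e': 12, 'z': 6, 'v': 5, 'm': 0, 'f': 3, 'x': 2, 'g': 2}
d['n'] = 9 → {'e': 12, 'z': 6, 'v': 5, 'm': 0, 'f': 3, 'x': 2, 'g': 2, 'n': 9}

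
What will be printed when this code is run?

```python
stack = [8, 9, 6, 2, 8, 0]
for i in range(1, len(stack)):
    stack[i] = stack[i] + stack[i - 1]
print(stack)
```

[8, 17, 23, 25, 33, 33]

i=1: stack[1] = 9+8 = 17 → [8, 17, 6, 2, 8, 0]
i=2: stack[2] = 6+17 = 23 → [8, 17, 23, 2, 8, 0]
i=3: stack[3] = 2+23 = 25 → [8, 17, 23, 25, 8, 0]
i=4: stack[4] = 8+25 = 33 → [8, 17, 23, 25, 33, 0]
i=5: stack[5] = 0+33 = 33 → [8, 17, 23, 25, 33, 33]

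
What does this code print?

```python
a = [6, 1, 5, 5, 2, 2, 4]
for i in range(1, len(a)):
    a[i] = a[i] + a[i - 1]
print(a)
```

[6, 7, 12, 17, 19, 21, 25]

i=1: a[1] = 1+6 = 7 → [6, 7, 5, 5, 2, 2, 4]
i=2: a[2] = 5+7 = 12 → [6, 7, 12, 5, 2, 2, 4]
i=3: a[3] = 5+12 = 17 → [6, 7, 12, 17, 2, 2, 4]
i=4: a[4] = 2+17 = 19 → [6, 7, 12, 17, 19, 2, 4]
i=5: a[5] = 2+19 = 21 → [6, 7, 12, 17, 19, 21, 4]
i=6: a[6] = 4+21 = 25 → [6, 7, 12, 17, 19, 21, 25]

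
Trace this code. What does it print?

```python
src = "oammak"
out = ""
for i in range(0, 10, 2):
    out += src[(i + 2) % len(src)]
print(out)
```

i=0: add src[2]='m' → 'm'
i=2: add src[4]='a' → 'ma'
i=4: add src[0]='o' → 'mao'
i=6: add src[2]='m' → 'maom'
i=8: add src[4]='a' → 'maoma'

maoma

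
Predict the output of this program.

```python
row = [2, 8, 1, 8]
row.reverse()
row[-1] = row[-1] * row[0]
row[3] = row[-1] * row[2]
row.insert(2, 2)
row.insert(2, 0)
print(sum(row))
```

reverse → [8, 1, 8, 2]
row[-1] = row[-1]*row[0] = 2*8 = 16 → [8, 1, 8, 16]
row[3] = row[-1]*row[2] = 16*8 = 128 → [8, 1, 8, 128]
insert 2 at 2 → [8, 1, 2, 8, 128]
insert 0 at 2 → [8, 1, 0, 2, 8, 128]
sum = 147

147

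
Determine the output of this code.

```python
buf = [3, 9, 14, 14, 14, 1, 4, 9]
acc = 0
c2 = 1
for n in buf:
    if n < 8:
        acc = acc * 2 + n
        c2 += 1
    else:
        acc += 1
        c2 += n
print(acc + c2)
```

99

n=3: <8, acc = 0*2+3 = 3; c2=2
n=9: not <8, acc = 3+1 = 4; c2=11
n=14: not <8, acc = 4+1 = 5; c2=25
n=14: not <8, acc = 5+1 = 6; c2=39
n=14: not <8, acc = 6+1 = 7; c2=53
n=1: <8, acc = 7*2+1 = 15; c2=54
n=4: <8, acc = 15*2+4 = 34; c2=55
n=9: not <8, acc = 34+1 = 35; c2=64
acc+c2 = 35+64 = 99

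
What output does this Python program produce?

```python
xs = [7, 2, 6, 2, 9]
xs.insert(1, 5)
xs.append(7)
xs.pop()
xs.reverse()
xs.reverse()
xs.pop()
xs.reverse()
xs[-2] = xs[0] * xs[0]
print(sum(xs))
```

21

insert 5 at 1 → [7, 5, 2, 6, 2, 9]
append 7 → [7, 5, 2, 6, 2, 9, 7]
pop() removes 7 → [7, 5, 2, 6, 2, 9]
reverse → [9, 2, 6, 2, 5, 7]
reverse → [7, 5, 2, 6, 2, 9]
pop() removes 9 → [7, 5, 2, 6, 2]
reverse → [2, 6, 2, 5, 7]
xs[-2] = xs[0]*xs[0] = 2*2 = 4 → [2, 6, 2, 4, 7]
sum = 21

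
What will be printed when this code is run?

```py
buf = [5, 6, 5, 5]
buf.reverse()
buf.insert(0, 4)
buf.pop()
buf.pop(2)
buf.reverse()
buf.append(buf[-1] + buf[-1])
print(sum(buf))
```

reverse → [5, 5, 6, 5]
insert 4 at 0 → [4, 5, 5, 6, 5]
pop() removes 5 → [4, 5, 5, 6]
pop(2) removes 5 → [4, 5, 6]
reverse → [6, 5, 4]
append buf[-1]+buf[-1] = 4+4 = 8 → [6, 5, 4, 8]
sum = 23

23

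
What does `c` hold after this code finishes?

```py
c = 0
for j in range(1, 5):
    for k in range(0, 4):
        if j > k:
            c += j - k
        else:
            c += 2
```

j=1,k=0: 1>0, c = 0+1 = 1
j=1,k=1: not 1>1, c = 1+2 = 3
j=1,k=2: not 1>2, c = 3+2 = 5
j=1,k=3: not 1>3, c = 5+2 = 7
j=2,k=0: 2>0, c = 7+2 = 9
j=2,k=1: 2>1, c = 9+1 = 10
j=2,k=2: not 2>2, c = 10+2 = 12
j=2,k=3: not 2>3, c = 12+2 = 14
j=3,k=0: 3>0, c = 14+3 = 17
j=3,k=1: 3>1, c = 17+2 = 19
j=3,k=2: 3>2, c = 19+1 = 20
j=3,k=3: not 3>3, c = 20+2 = 22
j=4,k=0: 4>0, c = 22+4 = 26
j=4,k=1: 4>1, c = 26+3 = 29
j=4,k=2: 4>2, c = 29+2 = 31
j=4,k=3: 4>3, c = 31+1 = 32

32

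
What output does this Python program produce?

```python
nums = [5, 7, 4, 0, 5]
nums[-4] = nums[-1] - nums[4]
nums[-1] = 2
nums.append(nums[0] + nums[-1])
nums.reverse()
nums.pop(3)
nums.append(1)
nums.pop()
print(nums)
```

nums[-4] = nums[-1]-nums[4] = 5-5 = 0 → [5, 0, 4, 0, 5]
nums[-1] = 2 → [5, 0, 4, 0, 2]
append nums[0]+nums[-1] = 5+2 = 7 → [5, 0, 4, 0, 2, 7]
reverse → [7, 2, 0, 4, 0, 5]
pop(3) removes 4 → [7, 2, 0, 0, 5]
append 1 → [7, 2, 0, 0, 5, 1]
pop() removes 1 → [7, 2, 0, 0, 5]

[7, 2, 0, 0, 5]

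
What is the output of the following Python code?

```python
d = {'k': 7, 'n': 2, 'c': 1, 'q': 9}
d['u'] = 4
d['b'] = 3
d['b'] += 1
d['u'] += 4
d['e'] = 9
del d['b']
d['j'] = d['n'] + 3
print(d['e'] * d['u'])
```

d['u'] = 4 → {'k': 7, 'n': 2, 'c': 1, 'q': 9, 'u': 4}
d['b'] = 3 → {'k': 7, 'n': 2, 'c': 1, 'q': 9, 'u': 4, 'b': 3}
d['b'] = 3+1 = 4 → {'k': 7, 'n': 2, 'c': 1, 'q': 9, 'u': 4, 'b': 4}
d['u'] = 4+4 = 8 → {'k': 7, 'n': 2, 'c': 1, 'q': 9, 'u': 8, 'b': 4}
d['e'] = 9 → {'k': 7, 'n': 2, 'c': 1, 'q': 9, 'u': 8, 'b': 4, 'e': 9}
del 'b' → {'k': 7, 'n': 2, 'c': 1, 'q': 9, 'u': 8, 'e': 9}
d['j'] = d['n']+3 = 5 → {'k': 7, 'n': 2, 'c': 1, 'q': 9, 'u': 8, 'e': 9, 'j': 5}
d['e']*d['u'] = 9*8 = 72

72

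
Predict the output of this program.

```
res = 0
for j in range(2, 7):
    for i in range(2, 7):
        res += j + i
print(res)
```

200

j=2,i=2: res = 0+4 = 4
j=2,i=3: res = 4+5 = 9
j=2,i=4: res = 9+6 = 15
j=2,i=5: res = 15+7 = 22
j=2,i=6: res = 22+8 = 30
j=3,i=2: res = 30+5 = 35
j=3,i=3: res = 35+6 = 41
j=3,i=4: res = 41+7 = 48
j=3,i=5: res = 48+8 = 56
j=3,i=6: res = 56+9 = 65
j=4,i=2: res = 65+6 = 71
j=4,i=3: res = 71+7 = 78
j=4,i=4: res = 78+8 = 86
j=4,i=5: res = 86+9 = 95
j=4,i=6: res = 95+10 = 105
j=5,i=2: res = 105+7 = 112
j=5,i=3: res = 112+8 = 120
j=5,i=4: res = 120+9 = 129
j=5,i=5: res = 129+10 = 139
j=5,i=6: res = 139+11 = 150
j=6,i=2: res = 150+8 = 158
j=6,i=3: res = 158+9 = 167
j=6,i=4: res = 167+10 = 177
j=6,i=5: res = 177+11 = 188
j=6,i=6: res = 188+12 = 200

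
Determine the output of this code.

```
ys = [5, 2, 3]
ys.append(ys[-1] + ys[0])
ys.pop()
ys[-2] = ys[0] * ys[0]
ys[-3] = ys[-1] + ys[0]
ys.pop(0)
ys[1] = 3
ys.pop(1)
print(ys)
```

append ys[-1]+ys[0] = 3+5 = 8 → [5, 2, 3, 8]
pop() removes 8 → [5, 2, 3]
ys[-2] = ys[0]*ys[0] = 5*5 = 25 → [5, 25, 3]
ys[-3] = ys[-1]+ys[0] = 3+5 = 8 → [8, 25, 3]
pop(0) removes 8 → [25, 3]
ys[1] = 3 → [25, 3]
pop(1) removes 3 → [25]

[25]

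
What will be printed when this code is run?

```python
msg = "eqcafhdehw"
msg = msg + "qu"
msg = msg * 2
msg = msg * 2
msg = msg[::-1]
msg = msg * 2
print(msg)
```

uqwhedhfacqeuqwhedhfacqeuqwhedhfacqeuqwhedhfacqeuqwhedhfacqeuqwhedhfacqeuqwhedhfacqeuqwhedhfacqe

+ 'qu' → 'eqcafhdehwqu'
repeat ×2 → 'eqcafhdehwqueqcafhdehwqu'
repeat ×2 → 'eqcafhdehwqueqcafhdehwqueqcafhdehwqueqcafhdehwqu'
reverse → 'uqwhedhfacqeuqwhedhfacqeuqwhedhfacqeuqwhedhfacqe'
repeat ×2 → 'uqwhedhfacqeuqwhedhfacqeuqwhedhfacqeuqwhedhfacqeuqwhedhfacqeuqwhedhfacqeuqwhedhfacqeuqwhedhfacqe'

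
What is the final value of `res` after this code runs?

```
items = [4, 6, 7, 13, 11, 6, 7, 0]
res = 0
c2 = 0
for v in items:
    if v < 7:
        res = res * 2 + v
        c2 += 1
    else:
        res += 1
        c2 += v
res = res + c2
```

v=4: <7, res = 0*2+4 = 4; c2=1
v=6: <7, res = 4*2+6 = 14; c2=2
v=7: not <7, res = 14+1 = 15; c2=9
v=13: not <7, res = 15+1 = 16; c2=22
v=11: not <7, res = 16+1 = 17; c2=33
v=6: <7, res = 17*2+6 = 40; c2=34
v=7: not <7, res = 40+1 = 41; c2=41
v=0: <7, res = 41*2+0 = 82; c2=42
res+c2 = 82+42 = 124

124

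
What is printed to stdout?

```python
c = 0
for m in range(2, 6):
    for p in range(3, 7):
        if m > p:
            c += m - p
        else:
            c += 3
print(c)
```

m=2,p=3: not 2>3, c = 0+3 = 3
m=2,p=4: not 2>4, c = 3+3 = 6
m=2,p=5: not 2>5, c = 6+3 = 9
m=2,p=6: not 2>6, c = 9+3 = 12
m=3,p=3: not 3>3, c = 12+3 = 15
m=3,p=4: not 3>4, c = 15+3 = 18
m=3,p=5: not 3>5, c = 18+3 = 21
m=3,p=6: not 3>6, c = 21+3 = 24
m=4,p=3: 4>3, c = 24+1 = 25
m=4,p=4: not 4>4, c = 25+3 = 28
m=4,p=5: not 4>5, c = 28+3 = 31
m=4,p=6: not 4>6, c = 31+3 = 34
m=5,p=3: 5>3, c = 34+2 = 36
m=5,p=4: 5>4, c = 36+1 = 37
m=5,p=5: not 5>5, c = 37+3 = 40
m=5,p=6: not 5>6, c = 40+3 = 43

43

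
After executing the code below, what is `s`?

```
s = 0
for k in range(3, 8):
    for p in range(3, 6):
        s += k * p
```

k=3,p=3: s = 0+9 = 9
k=3,p=4: s = 9+12 = 21
k=3,p=5: s = 21+15 = 36
k=4,p=3: s = 36+12 = 48
k=4,p=4: s = 48+16 = 64
k=4,p=5: s = 64+20 = 84
k=5,p=3: s = 84+15 = 99
k=5,p=4: s = 99+20 = 119
k=5,p=5: s = 119+25 = 144
k=6,p=3: s = 144+18 = 162
k=6,p=4: s = 162+24 = 186
k=6,p=5: s = 186+30 = 216
k=7,p=3: s = 216+21 = 237
k=7,p=4: s = 237+28 = 265
k=7,p=5: s = 265+35 = 300

300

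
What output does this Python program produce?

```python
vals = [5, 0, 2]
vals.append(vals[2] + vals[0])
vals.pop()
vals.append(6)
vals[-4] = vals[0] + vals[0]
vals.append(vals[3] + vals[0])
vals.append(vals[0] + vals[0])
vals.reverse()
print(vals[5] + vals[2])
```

16

append vals[2]+vals[0] = 2+5 = 7 → [5, 0, 2, 7]
pop() removes 7 → [5, 0, 2]
append 6 → [5, 0, 2, 6]
vals[-4] = vals[0]+vals[0] = 5+5 = 10 → [10, 0, 2, 6]
append vals[3]+vals[0] = 6+10 = 16 → [10, 0, 2, 6, 16]
append vals[0]+vals[0] = 10+10 = 20 → [10, 0, 2, 6, 16, 20]
reverse → [20, 16, 6, 2, 0, 10]
vals[5]+vals[2] = 10+6 = 16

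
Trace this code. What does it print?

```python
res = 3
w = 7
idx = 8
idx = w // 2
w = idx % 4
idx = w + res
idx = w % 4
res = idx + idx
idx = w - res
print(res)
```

6

idx = 7//2 = 3
w = 3%4 = 3
idx = 3+3 = 6
idx = 3%4 = 3
res = 3+3 = 6
idx = 3-6 = -3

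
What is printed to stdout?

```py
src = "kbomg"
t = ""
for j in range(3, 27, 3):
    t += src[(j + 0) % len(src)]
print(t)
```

mbgokmbg

j=3: add src[3]='m' → 'm'
j=6: add src[1]='b' → 'mb'
j=9: add src[4]='g' → 'mbg'
j=12: add src[2]='o' → 'mbgo'
j=15: add src[0]='k' → 'mbgok'
j=18: add src[3]='m' → 'mbgokm'
j=21: add src[1]='b' → 'mbgokmb'
j=24: add src[4]='g' → 'mbgokmbg'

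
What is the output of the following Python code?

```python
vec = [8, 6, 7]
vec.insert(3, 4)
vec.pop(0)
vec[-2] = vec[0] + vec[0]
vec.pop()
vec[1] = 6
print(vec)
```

[6, 6]

insert 4 at 3 → [8, 6, 7, 4]
pop(0) removes 8 → [6, 7, 4]
vec[-2] = vec[0]+vec[0] = 6+6 = 12 → [6, 12, 4]
pop() removes 4 → [6, 12]
vec[1] = 6 → [6, 6]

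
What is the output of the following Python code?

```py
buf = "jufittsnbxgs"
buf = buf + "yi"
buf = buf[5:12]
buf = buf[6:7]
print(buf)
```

s

+ 'yi' → 'jufittsnbxgsyi'
slice [5:12] → 'tsnbxgs'
slice [6:7] → 's'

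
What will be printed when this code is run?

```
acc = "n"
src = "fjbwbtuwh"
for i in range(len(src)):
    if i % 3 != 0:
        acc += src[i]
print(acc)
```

njbbtwh

i=0: skip
i=1: add 'j' → 'nj'
i=2: add 'b' → 'njb'
i=3: skip
i=4: add 'b' → 'njbb'
i=5: add 't' → 'njbbt'
i=6: skip
i=7: add 'w' → 'njbbtw'
i=8: add 'h' → 'njbbtwh'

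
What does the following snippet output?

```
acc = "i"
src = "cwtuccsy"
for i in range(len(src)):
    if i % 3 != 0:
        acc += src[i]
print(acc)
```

iwtccy

i=0: skip
i=1: add 'w' → 'iw'
i=2: add 't' → 'iwt'
i=3: skip
i=4: add 'c' → 'iwtc'
i=5: add 'c' → 'iwtcc'
i=6: skip
i=7: add 'y' → 'iwtccy'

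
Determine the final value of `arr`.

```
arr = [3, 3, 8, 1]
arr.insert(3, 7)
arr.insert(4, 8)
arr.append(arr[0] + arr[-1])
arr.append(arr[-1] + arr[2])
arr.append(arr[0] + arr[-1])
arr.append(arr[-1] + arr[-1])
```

insert 7 at 3 → [3, 3, 8, 7, 1]
insert 8 at 4 → [3, 3, 8, 7, 8, 1]
append arr[0]+arr[-1] = 3+1 = 4 → [3, 3, 8, 7, 8, 1, 4]
append arr[-1]+arr[2] = 4+8 = 12 → [3, 3, 8, 7, 8, 1, 4, 12]
append arr[0]+arr[-1] = 3+12 = 15 → [3, 3, 8, 7, 8, 1, 4, 12, 15]
append arr[-1]+arr[-1] = 15+15 = 30 → [3, 3, 8, 7, 8, 1, 4, 12, 15, 30]

[3, 3, 8, 7, 8, 1, 4, 12, 15, 30]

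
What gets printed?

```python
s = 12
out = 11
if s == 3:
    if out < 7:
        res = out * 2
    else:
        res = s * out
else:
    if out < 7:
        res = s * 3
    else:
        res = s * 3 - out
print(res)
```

25

s=12, out=11
s == 3 is False; out < 7 is False
→ res = s * 3 - out = 25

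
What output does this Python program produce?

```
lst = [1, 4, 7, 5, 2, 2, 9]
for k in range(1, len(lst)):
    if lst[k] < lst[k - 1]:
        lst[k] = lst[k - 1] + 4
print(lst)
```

[1, 4, 7, 11, 15, 19, 23]

k=1: 4>=1, unchanged → [1, 4, 7, 5, 2, 2, 9]
k=2: 7>=4, unchanged → [1, 4, 7, 5, 2, 2, 9]
k=3: 5<7, lst[3] = 7+4 = 11 → [1, 4, 7, 11, 2, 2, 9]
k=4: 2<11, lst[4] = 11+4 = 15 → [1, 4, 7, 11, 15, 2, 9]
k=5: 2<15, lst[5] = 15+4 = 19 → [1, 4, 7, 11, 15, 19, 9]
k=6: 9<19, lst[6] = 19+4 = 23 → [1, 4, 7, 11, 15, 19, 23]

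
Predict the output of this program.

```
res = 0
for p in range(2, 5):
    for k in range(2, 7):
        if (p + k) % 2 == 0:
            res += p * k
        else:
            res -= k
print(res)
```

68

p=2,k=2: even sum, res = 0+4 = 4
p=2,k=3: odd sum, res = 4-3 = 1
p=2,k=4: even sum, res = 1+8 = 9
p=2,k=5: odd sum, res = 9-5 = 4
p=2,k=6: even sum, res = 4+12 = 16
p=3,k=2: odd sum, res = 16-2 = 14
p=3,k=3: even sum, res = 14+9 = 23
p=3,k=4: odd sum, res = 23-4 = 19
p=3,k=5: even sum, res = 19+15 = 34
p=3,k=6: odd sum, res = 34-6 = 28
p=4,k=2: even sum, res = 28+8 = 36
p=4,k=3: odd sum, res = 36-3 = 33
p=4,k=4: even sum, res = 33+16 = 49
p=4,k=5: odd sum, res = 49-5 = 44
p=4,k=6: even sum, res = 44+24 = 68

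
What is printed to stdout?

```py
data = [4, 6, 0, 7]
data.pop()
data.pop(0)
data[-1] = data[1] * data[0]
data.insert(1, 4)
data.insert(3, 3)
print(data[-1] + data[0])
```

9

pop() removes 7 → [4, 6, 0]
pop(0) removes 4 → [6, 0]
data[-1] = data[1]*data[0] = 0*6 = 0 → [6, 0]
insert 4 at 1 → [6, 4, 0]
insert 3 at 3 → [6, 4, 0, 3]
data[-1]+data[0] = 3+6 = 9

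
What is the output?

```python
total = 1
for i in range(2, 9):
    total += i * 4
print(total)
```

141

i=2: total = 1+2*4 = 9
i=3: total = 9+3*4 = 21
i=4: total = 21+4*4 = 37
i=5: total = 37+5*4 = 57
i=6: total = 57+6*4 = 81
i=7: total = 81+7*4 = 109
i=8: total = 109+8*4 = 141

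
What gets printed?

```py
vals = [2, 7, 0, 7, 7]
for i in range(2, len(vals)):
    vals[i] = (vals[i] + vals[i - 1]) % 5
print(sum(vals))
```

16

i=2: vals[2] = (0+7)%5 = 2 → [2, 7, 2, 7, 7]
i=3: vals[3] = (7+2)%5 = 4 → [2, 7, 2, 4, 7]
i=4: vals[4] = (7+4)%5 = 1 → [2, 7, 2, 4, 1]
sum = 16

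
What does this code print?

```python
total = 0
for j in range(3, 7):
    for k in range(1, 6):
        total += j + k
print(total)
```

150

j=3,k=1: total = 0+4 = 4
j=3,k=2: total = 4+5 = 9
j=3,k=3: total = 9+6 = 15
j=3,k=4: total = 15+7 = 22
j=3,k=5: total = 22+8 = 30
j=4,k=1: total = 30+5 = 35
j=4,k=2: total = 35+6 = 41
j=4,k=3: total = 41+7 = 48
j=4,k=4: total = 48+8 = 56
j=4,k=5: total = 56+9 = 65
j=5,k=1: total = 65+6 = 71
j=5,k=2: total = 71+7 = 78
j=5,k=3: total = 78+8 = 86
j=5,k=4: total = 86+9 = 95
j=5,k=5: total = 95+10 = 105
j=6,k=1: total = 105+7 = 112
j=6,k=2: total = 112+8 = 120
j=6,k=3: total = 120+9 = 129
j=6,k=4: total = 129+10 = 139
j=6,k=5: total = 139+11 = 150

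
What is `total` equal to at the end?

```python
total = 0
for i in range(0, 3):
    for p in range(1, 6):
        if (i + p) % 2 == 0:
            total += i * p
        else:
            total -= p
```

i=0,p=1: odd sum, total = 0-1 = -1
i=0,p=2: even sum, total = (-1)+0 = -1
i=0,p=3: odd sum, total = (-1)-3 = -4
i=0,p=4: even sum, total = (-4)+0 = -4
i=0,p=5: odd sum, total = (-4)-5 = -9
i=1,p=1: even sum, total = (-9)+1 = -8
i=1,p=2: odd sum, total = (-8)-2 = -10
i=1,p=3: even sum, total = (-10)+3 = -7
i=1,p=4: odd sum, total = (-7)-4 = -11
i=1,p=5: even sum, total = (-11)+5 = -6
i=2,p=1: odd sum, total = (-6)-1 = -7
i=2,p=2: even sum, total = (-7)+4 = -3
i=2,p=3: odd sum, total = (-3)-3 = -6
i=2,p=4: even sum, total = (-6)+8 = 2
i=2,p=5: odd sum, total = 2-5 = -3

-3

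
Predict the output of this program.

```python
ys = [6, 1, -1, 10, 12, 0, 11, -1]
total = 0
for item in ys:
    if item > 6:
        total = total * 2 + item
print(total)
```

item=6: not >6
item=1: not >6
item=-1: not >6
item=10: >6, total = 0*2+10 = 10
item=12: >6, total = 10*2+12 = 32
item=0: not >6
item=11: >6, total = 32*2+11 = 75
item=-1: not >6

75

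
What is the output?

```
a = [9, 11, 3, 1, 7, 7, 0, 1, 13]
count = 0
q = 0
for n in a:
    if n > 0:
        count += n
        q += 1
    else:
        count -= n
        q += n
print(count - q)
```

44

n=9: >0, count = 0+9 = 9; q=1
n=11: >0, count = 9+11 = 20; q=2
n=3: >0, count = 20+3 = 23; q=3
n=1: >0, count = 23+1 = 24; q=4
n=7: >0, count = 24+7 = 31; q=5
n=7: >0, count = 31+7 = 38; q=6
n=0: not >0, count = 38-0 = 38; q=6
n=1: >0, count = 38+1 = 39; q=7
n=13: >0, count = 39+13 = 52; q=8
count-q = 52-8 = 44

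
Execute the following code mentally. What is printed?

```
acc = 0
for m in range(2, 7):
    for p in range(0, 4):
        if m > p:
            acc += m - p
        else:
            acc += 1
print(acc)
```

54

m=2,p=0: 2>0, acc = 0+2 = 2
m=2,p=1: 2>1, acc = 2+1 = 3
m=2,p=2: not 2>2, acc = 3+1 = 4
m=2,p=3: not 2>3, acc = 4+1 = 5
m=3,p=0: 3>0, acc = 5+3 = 8
m=3,p=1: 3>1, acc = 8+2 = 10
m=3,p=2: 3>2, acc = 10+1 = 11
m=3,p=3: not 3>3, acc = 11+1 = 12
m=4,p=0: 4>0, acc = 12+4 = 16
m=4,p=1: 4>1, acc = 16+3 = 19
m=4,p=2: 4>2, acc = 19+2 = 21
m=4,p=3: 4>3, acc = 21+1 = 22
m=5,p=0: 5>0, acc = 22+5 = 27
m=5,p=1: 5>1, acc = 27+4 = 31
m=5,p=2: 5>2, acc = 31+3 = 34
m=5,p=3: 5>3, acc = 34+2 = 36
m=6,p=0: 6>0, acc = 36+6 = 42
m=6,p=1: 6>1, acc = 42+5 = 47
m=6,p=2: 6>2, acc = 47+4 = 51
m=6,p=3: 6>3, acc = 51+3 = 54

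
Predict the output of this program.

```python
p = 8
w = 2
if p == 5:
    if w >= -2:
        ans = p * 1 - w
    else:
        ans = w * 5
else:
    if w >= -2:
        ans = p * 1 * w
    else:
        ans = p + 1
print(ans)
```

p=8, w=2
p == 5 is False; w >= -2 is True
→ ans = p * 1 * w = 16

16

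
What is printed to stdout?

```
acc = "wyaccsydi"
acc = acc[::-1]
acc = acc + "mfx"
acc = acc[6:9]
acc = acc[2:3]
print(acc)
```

w

reverse → 'idysccayw'
+ 'mfx' → 'idysccaywmfx'
slice [6:9] → 'ayw'
slice [2:3] → 'w'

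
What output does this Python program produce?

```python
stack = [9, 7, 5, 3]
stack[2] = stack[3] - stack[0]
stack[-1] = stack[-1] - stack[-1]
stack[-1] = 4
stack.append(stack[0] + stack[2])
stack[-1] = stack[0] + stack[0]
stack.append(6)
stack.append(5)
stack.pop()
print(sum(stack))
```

38

stack[2] = stack[3]-stack[0] = 3-9 = -6 → [9, 7, -6, 3]
stack[-1] = stack[-1]-stack[-1] = 3-3 = 0 → [9, 7, -6, 0]
stack[-1] = 4 → [9, 7, -6, 4]
append stack[0]+stack[2] = 9+(-6) = 3 → [9, 7, -6, 4, 3]
stack[-1] = stack[0]+stack[0] = 9+9 = 18 → [9, 7, -6, 4, 18]
append 6 → [9, 7, -6, 4, 18, 6]
append 5 → [9, 7, -6, 4, 18, 6, 5]
pop() removes 5 → [9, 7, -6, 4, 18, 6]
sum = 38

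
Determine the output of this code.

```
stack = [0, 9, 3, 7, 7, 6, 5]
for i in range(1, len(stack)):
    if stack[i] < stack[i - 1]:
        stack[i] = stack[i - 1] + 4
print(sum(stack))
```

114

i=1: 9>=0, unchanged → [0, 9, 3, 7, 7, 6, 5]
i=2: 3<9, stack[2] = 9+4 = 13 → [0, 9, 13, 7, 7, 6, 5]
i=3: 7<13, stack[3] = 13+4 = 17 → [0, 9, 13, 17, 7, 6, 5]
i=4: 7<17, stack[4] = 17+4 = 21 → [0, 9, 13, 17, 21, 6, 5]
i=5: 6<21, stack[5] = 21+4 = 25 → [0, 9, 13, 17, 21, 25, 5]
i=6: 5<25, stack[6] = 25+4 = 29 → [0, 9, 13, 17, 21, 25, 29]
sum = 114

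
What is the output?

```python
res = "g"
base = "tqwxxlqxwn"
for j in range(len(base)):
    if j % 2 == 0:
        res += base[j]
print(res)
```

gtwxqw

j=0: add 't' → 'gt'
j=1: skip
j=2: add 'w' → 'gtw'
j=3: skip
j=4: add 'x' → 'gtwx'
j=5: skip
j=6: add 'q' → 'gtwxq'
j=7: skip
j=8: add 'w' → 'gtwxqw'
j=9: skip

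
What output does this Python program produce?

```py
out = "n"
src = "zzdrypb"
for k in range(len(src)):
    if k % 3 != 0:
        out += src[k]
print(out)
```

k=0: skip
k=1: add 'z' → 'nz'
k=2: add 'd' → 'nzd'
k=3: skip
k=4: add 'y' → 'nzdy'
k=5: add 'p' → 'nzdyp'
k=6: skip

nzdyp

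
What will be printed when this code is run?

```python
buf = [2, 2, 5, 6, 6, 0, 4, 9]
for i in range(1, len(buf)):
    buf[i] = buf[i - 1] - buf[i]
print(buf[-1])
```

-30

i=1: buf[1] = 2-2 = 0 → [2, 0, 5, 6, 6, 0, 4, 9]
i=2: buf[2] = 0-5 = -5 → [2, 0, -5, 6, 6, 0, 4, 9]
i=3: buf[3] = (-5)-6 = -11 → [2, 0, -5, -11, 6, 0, 4, 9]
i=4: buf[4] = (-11)-6 = -17 → [2, 0, -5, -11, -17, 0, 4, 9]
i=5: buf[5] = (-17)-0 = -17 → [2, 0, -5, -11, -17, -17, 4, 9]
i=6: buf[6] = (-17)-4 = -21 → [2, 0, -5, -11, -17, -17, -21, 9]
i=7: buf[7] = (-21)-9 = -30 → [2, 0, -5, -11, -17, -17, -21, -30]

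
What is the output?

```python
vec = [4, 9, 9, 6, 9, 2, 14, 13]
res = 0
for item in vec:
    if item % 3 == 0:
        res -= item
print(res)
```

-33

item=4: not %3==0
item=9: %3==0, res = 0-9 = -9
item=9: %3==0, res = (-9)-9 = -18
item=6: %3==0, res = (-18)-6 = -24
item=9: %3==0, res = (-24)-9 = -33
item=2: not %3==0
item=14: not %3==0
item=13: not %3==0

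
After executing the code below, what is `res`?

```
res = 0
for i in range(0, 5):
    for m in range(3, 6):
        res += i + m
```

i=0,m=3: res = 0+3 = 3
i=0,m=4: res = 3+4 = 7
i=0,m=5: res = 7+5 = 12
i=1,m=3: res = 12+4 = 16
i=1,m=4: res = 16+5 = 21
i=1,m=5: res = 21+6 = 27
i=2,m=3: res = 27+5 = 32
i=2,m=4: res = 32+6 = 38
i=2,m=5: res = 38+7 = 45
i=3,m=3: res = 45+6 = 51
i=3,m=4: res = 51+7 = 58
i=3,m=5: res = 58+8 = 66
i=4,m=3: res = 66+7 = 73
i=4,m=4: res = 73+8 = 81
i=4,m=5: res = 81+9 = 90

90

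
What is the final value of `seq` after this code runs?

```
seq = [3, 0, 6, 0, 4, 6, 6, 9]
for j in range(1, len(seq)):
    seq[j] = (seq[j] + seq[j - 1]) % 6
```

j=1: seq[1] = (0+3)%6 = 3 → [3, 3, 6, 0, 4, 6, 6, 9]
j=2: seq[2] = (6+3)%6 = 3 → [3, 3, 3, 0, 4, 6, 6, 9]
j=3: seq[3] = (0+3)%6 = 3 → [3, 3, 3, 3, 4, 6, 6, 9]
j=4: seq[4] = (4+3)%6 = 1 → [3, 3, 3, 3, 1, 6, 6, 9]
j=5: seq[5] = (6+1)%6 = 1 → [3, 3, 3, 3, 1, 1, 6, 9]
j=6: seq[6] = (6+1)%6 = 1 → [3, 3, 3, 3, 1, 1, 1, 9]
j=7: seq[7] = (9+1)%6 = 4 → [3, 3, 3, 3, 1, 1, 1, 4]

[3, 3, 3, 3, 1, 1, 1, 4]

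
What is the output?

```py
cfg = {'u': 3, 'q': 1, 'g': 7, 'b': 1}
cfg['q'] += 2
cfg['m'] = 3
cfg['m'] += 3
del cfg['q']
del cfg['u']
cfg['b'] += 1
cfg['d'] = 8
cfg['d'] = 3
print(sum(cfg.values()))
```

cfg['q'] = 1+2 = 3 → {'u': 3, 'q': 3, 'g': 7, 'b': 1}
cfg['m'] = 3 → {'u': 3, 'q': 3, 'g': 7, 'b': 1, 'm': 3}
cfg['m'] = 3+3 = 6 → {'u': 3, 'q': 3, 'g': 7, 'b': 1, 'm': 6}
del 'q' → {'u': 3, 'g': 7, 'b': 1, 'm': 6}
del 'u' → {'g': 7, 'b': 1, 'm': 6}
cfg['b'] = 1+1 = 2 → {'g': 7, 'b': 2, 'm': 6}
cfg['d'] = 8 → {'g': 7, 'b': 2, 'm': 6, 'd': 8}
cfg['d'] = 3 → {'g': 7, 'b': 2, 'm': 6, 'd': 3}
sum of values = 18

18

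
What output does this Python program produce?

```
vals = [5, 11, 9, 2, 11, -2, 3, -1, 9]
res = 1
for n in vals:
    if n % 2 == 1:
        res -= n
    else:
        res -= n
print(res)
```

-46

n=5: odd, res = 1-5 = -4
n=11: odd, res = (-4)-11 = -15
n=9: odd, res = (-15)-9 = -24
n=2: not odd, res = (-24)-2 = -26
n=11: odd, res = (-26)-11 = -37
n=-2: not odd, res = (-37)-(-2) = -35
n=3: odd, res = (-35)-3 = -38
n=-1: odd, res = (-38)-(-1) = -37
n=9: odd, res = (-37)-9 = -46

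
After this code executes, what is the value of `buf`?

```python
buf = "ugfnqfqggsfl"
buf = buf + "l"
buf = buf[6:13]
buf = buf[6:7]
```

'l'

+ 'l' → 'ugfnqfqggsfll'
slice [6:13] → 'qggsfll'
slice [6:7] → 'l'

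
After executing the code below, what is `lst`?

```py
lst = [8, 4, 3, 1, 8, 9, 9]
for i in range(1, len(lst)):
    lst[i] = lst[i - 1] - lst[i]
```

[8, 4, 1, 0, -8, -17, -26]

i=1: lst[1] = 8-4 = 4 → [8, 4, 3, 1, 8, 9, 9]
i=2: lst[2] = 4-3 = 1 → [8, 4, 1, 1, 8, 9, 9]
i=3: lst[3] = 1-1 = 0 → [8, 4, 1, 0, 8, 9, 9]
i=4: lst[4] = 0-8 = -8 → [8, 4, 1, 0, -8, 9, 9]
i=5: lst[5] = (-8)-9 = -17 → [8, 4, 1, 0, -8, -17, 9]
i=6: lst[6] = (-17)-9 = -26 → [8, 4, 1, 0, -8, -17, -26]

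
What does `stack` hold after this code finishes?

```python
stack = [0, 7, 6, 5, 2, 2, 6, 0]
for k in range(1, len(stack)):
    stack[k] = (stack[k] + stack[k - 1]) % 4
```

k=1: stack[1] = (7+0)%4 = 3 → [0, 3, 6, 5, 2, 2, 6, 0]
k=2: stack[2] = (6+3)%4 = 1 → [0, 3, 1, 5, 2, 2, 6, 0]
k=3: stack[3] = (5+1)%4 = 2 → [0, 3, 1, 2, 2, 2, 6, 0]
k=4: stack[4] = (2+2)%4 = 0 → [0, 3, 1, 2, 0, 2, 6, 0]
k=5: stack[5] = (2+0)%4 = 2 → [0, 3, 1, 2, 0, 2, 6, 0]
k=6: stack[6] = (6+2)%4 = 0 → [0, 3, 1, 2, 0, 2, 0, 0]
k=7: stack[7] = (0+0)%4 = 0 → [0, 3, 1, 2, 0, 2, 0, 0]

[0, 3, 1, 2, 0, 2, 0, 0]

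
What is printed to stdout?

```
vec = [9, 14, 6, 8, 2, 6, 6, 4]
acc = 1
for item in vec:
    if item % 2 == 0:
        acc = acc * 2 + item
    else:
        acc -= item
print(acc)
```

248

item=9: not even, acc = 1-9 = -8
item=14: even, acc = (-8)*2+14 = -2
item=6: even, acc = (-2)*2+6 = 2
item=8: even, acc = 2*2+8 = 12
item=2: even, acc = 12*2+2 = 26
item=6: even, acc = 26*2+6 = 58
item=6: even, acc = 58*2+6 = 122
item=4: even, acc = 122*2+4 = 248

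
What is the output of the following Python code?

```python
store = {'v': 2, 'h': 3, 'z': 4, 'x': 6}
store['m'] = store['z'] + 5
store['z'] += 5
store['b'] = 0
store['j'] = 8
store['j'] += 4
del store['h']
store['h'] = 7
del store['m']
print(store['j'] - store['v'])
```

10

store['m'] = store['z']+5 = 9 → {'v': 2, 'h': 3, 'z': 4, 'x': 6, 'm': 9}
store['z'] = 4+5 = 9 → {'v': 2, 'h': 3, 'z': 9, 'x': 6, 'm': 9}
store['b'] = 0 → {'v': 2, 'h': 3, 'z': 9, 'x': 6, 'm': 9, 'b': 0}
store['j'] = 8 → {'v': 2, 'h': 3, 'z': 9, 'x': 6, 'm': 9, 'b': 0, 'j': 8}
store['j'] = 8+4 = 12 → {'v': 2, 'h': 3, 'z': 9, 'x': 6, 'm': 9, 'b': 0, 'j': 12}
del 'h' → {'v': 2, 'z': 9, 'x': 6, 'm': 9, 'b': 0, 'j': 12}
store['h'] = 7 → {'v': 2, 'z': 9, 'x': 6, 'm': 9, 'b': 0, 'j': 12, 'h': 7}
del 'm' → {'v': 2, 'z': 9, 'x': 6, 'b': 0, 'j': 12, 'h': 7}
store['j']-store['v'] = 12-2 = 10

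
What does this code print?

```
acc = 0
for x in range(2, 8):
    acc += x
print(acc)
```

x=2: acc = 0+2 = 2
x=3: acc = 2+3 = 5
x=4: acc = 5+4 = 9
x=5: acc = 9+5 = 14
x=6: acc = 14+6 = 20
x=7: acc = 20+7 = 27

27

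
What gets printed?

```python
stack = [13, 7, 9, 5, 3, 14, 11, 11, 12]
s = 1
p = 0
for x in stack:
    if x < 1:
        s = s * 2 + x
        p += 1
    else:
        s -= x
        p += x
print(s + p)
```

x=13: not <1, s = 1-13 = -12; p=13
x=7: not <1, s = (-12)-7 = -19; p=20
x=9: not <1, s = (-19)-9 = -28; p=29
x=5: not <1, s = (-28)-5 = -33; p=34
x=3: not <1, s = (-33)-3 = -36; p=37
x=14: not <1, s = (-36)-14 = -50; p=51
x=11: not <1, s = (-50)-11 = -61; p=62
x=11: not <1, s = (-61)-11 = -72; p=73
x=12: not <1, s = (-72)-12 = -84; p=85
s+p = (-84)+85 = 1

1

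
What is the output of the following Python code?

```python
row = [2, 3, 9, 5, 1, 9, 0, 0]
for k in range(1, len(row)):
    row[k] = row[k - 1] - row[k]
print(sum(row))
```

-115

k=1: row[1] = 2-3 = -1 → [2, -1, 9, 5, 1, 9, 0, 0]
k=2: row[2] = (-1)-9 = -10 → [2, -1, -10, 5, 1, 9, 0, 0]
k=3: row[3] = (-10)-5 = -15 → [2, -1, -10, -15, 1, 9, 0, 0]
k=4: row[4] = (-15)-1 = -16 → [2, -1, -10, -15, -16, 9, 0, 0]
k=5: row[5] = (-16)-9 = -25 → [2, -1, -10, -15, -16, -25, 0, 0]
k=6: row[6] = (-25)-0 = -25 → [2, -1, -10, -15, -16, -25, -25, 0]
k=7: row[7] = (-25)-0 = -25 → [2, -1, -10, -15, -16, -25, -25, -25]
sum = -115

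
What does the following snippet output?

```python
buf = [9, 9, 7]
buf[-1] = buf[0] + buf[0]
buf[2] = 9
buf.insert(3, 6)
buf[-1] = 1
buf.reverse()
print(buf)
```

buf[-1] = buf[0]+buf[0] = 9+9 = 18 → [9, 9, 18]
buf[2] = 9 → [9, 9, 9]
insert 6 at 3 → [9, 9, 9, 6]
buf[-1] = 1 → [9, 9, 9, 1]
reverse → [1, 9, 9, 9]

[1, 9, 9, 9]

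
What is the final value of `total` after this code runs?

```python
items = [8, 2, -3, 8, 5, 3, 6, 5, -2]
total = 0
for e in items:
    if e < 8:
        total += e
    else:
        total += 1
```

18

e=8: not <8, total = 0+1 = 1
e=2: <8, total = 1+2 = 3
e=-3: <8, total = 3+(-3) = 0
e=8: not <8, total = 0+1 = 1
e=5: <8, total = 1+5 = 6
e=3: <8, total = 6+3 = 9
e=6: <8, total = 9+6 = 15
e=5: <8, total = 15+5 = 20
e=-2: <8, total = 20+(-2) = 18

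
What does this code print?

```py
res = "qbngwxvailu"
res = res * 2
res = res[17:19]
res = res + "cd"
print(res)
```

repeat ×2 → 'qbngwxvailuqbngwxvailu'
slice [17:19] → 'va'
+ 'cd' → 'vacd'

vacd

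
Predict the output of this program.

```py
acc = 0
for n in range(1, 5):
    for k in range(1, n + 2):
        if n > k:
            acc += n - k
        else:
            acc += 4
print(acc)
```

n=1,k=1: not 1>1, acc = 0+4 = 4
n=1,k=2: not 1>2, acc = 4+4 = 8
n=2,k=1: 2>1, acc = 8+1 = 9
n=2,k=2: not 2>2, acc = 9+4 = 13
n=2,k=3: not 2>3, acc = 13+4 = 17
n=3,k=1: 3>1, acc = 17+2 = 19
n=3,k=2: 3>2, acc = 19+1 = 20
n=3,k=3: not 3>3, acc = 20+4 = 24
n=3,k=4: not 3>4, acc = 24+4 = 28
n=4,k=1: 4>1, acc = 28+3 = 31
n=4,k=2: 4>2, acc = 31+2 = 33
n=4,k=3: 4>3, acc = 33+1 = 34
n=4,k=4: not 4>4, acc = 34+4 = 38
n=4,k=5: not 4>5, acc = 38+4 = 42

42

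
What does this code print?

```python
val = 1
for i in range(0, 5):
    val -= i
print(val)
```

i=0: val = 1-0 = 1
i=1: val = 1-1 = 0
i=2: val = 0-2 = -2
i=3: val = (-2)-3 = -5
i=4: val = (-5)-4 = -9

-9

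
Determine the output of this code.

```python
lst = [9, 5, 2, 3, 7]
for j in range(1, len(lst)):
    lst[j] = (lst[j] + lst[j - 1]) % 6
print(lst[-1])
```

2

j=1: lst[1] = (5+9)%6 = 2 → [9, 2, 2, 3, 7]
j=2: lst[2] = (2+2)%6 = 4 → [9, 2, 4, 3, 7]
j=3: lst[3] = (3+4)%6 = 1 → [9, 2, 4, 1, 7]
j=4: lst[4] = (7+1)%6 = 2 → [9, 2, 4, 1, 2]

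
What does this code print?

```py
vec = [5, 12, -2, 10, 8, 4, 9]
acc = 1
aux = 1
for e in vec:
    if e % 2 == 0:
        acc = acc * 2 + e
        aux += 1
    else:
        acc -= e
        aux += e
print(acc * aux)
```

e=5: not even, acc = 1-5 = -4; aux=6
e=12: even, acc = (-4)*2+12 = 4; aux=7
e=-2: even, acc = 4*2+(-2) = 6; aux=8
e=10: even, acc = 6*2+10 = 22; aux=9
e=8: even, acc = 22*2+8 = 52; aux=10
e=4: even, acc = 52*2+4 = 108; aux=11
e=9: not even, acc = 108-9 = 99; aux=20
acc*aux = 99*20 = 1980

1980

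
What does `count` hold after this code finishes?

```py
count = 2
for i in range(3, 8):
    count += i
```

27

i=3: count = 2+3 = 5
i=4: count = 5+4 = 9
i=5: count = 9+5 = 14
i=6: count = 14+6 = 20
i=7: count = 20+7 = 27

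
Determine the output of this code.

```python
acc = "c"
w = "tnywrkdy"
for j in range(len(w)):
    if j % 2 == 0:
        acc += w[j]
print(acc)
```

j=0: add 't' → 'ct'
j=1: skip
j=2: add 'y' → 'cty'
j=3: skip
j=4: add 'r' → 'ctyr'
j=5: skip
j=6: add 'd' → 'ctyrd'
j=7: skip

ctyrd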